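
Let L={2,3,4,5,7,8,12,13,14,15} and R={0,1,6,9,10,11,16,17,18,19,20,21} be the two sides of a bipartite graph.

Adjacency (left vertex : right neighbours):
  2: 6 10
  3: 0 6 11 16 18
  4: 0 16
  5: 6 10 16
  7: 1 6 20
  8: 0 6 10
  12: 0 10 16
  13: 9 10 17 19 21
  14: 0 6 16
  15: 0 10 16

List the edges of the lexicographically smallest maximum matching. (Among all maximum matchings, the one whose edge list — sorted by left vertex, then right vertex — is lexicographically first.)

Lex-smallest maximum matching: {(2,6), (3,11), (4,0), (5,10), (7,1), (12,16), (13,9)}

|M| = 7 (so the lex-smallest maximum matching has 7 edges)
process left vertices in ascending order; for each, take the smallest-labelled available neighbour that still permits 7 edges overall, or leave it unmatched if none does
lex-smallest matching: {2-6, 3-11, 4-0, 5-10, 7-1, 12-16, 13-9}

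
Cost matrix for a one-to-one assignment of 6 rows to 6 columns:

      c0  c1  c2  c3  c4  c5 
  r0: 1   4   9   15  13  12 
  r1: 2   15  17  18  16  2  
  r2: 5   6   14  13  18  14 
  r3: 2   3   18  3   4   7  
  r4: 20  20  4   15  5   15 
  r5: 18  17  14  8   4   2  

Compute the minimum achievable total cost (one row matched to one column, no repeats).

optimal assignment: row0→col0 (cost 1), row1→col5 (cost 2), row2→col1 (cost 6), row3→col3 (cost 3), row4→col2 (cost 4), row5→col4 (cost 4)
total = 1 + 2 + 6 + 3 + 4 + 4 = 20

Minimum assignment cost: 20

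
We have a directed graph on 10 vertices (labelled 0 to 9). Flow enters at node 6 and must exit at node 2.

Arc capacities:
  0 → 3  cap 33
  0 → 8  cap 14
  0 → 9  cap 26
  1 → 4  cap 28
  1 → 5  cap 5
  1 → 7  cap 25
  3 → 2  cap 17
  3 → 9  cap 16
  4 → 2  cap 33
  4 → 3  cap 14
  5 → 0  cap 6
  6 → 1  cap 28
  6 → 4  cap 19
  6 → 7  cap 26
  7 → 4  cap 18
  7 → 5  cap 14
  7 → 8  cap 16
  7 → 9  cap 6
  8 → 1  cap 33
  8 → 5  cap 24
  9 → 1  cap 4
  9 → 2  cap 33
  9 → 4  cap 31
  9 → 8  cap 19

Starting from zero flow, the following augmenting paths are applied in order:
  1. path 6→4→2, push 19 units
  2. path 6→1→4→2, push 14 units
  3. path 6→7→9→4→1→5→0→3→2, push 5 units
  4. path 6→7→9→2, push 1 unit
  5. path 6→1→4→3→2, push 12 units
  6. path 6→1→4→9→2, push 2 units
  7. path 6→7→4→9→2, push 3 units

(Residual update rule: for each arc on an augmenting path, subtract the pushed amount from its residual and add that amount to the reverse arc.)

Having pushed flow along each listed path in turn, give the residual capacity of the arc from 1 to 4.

Residual capacity of (1,4): 5

after path 1 (6→4→2, push 19): res(1,4)=28
after path 2 (6→1→4→2, push 14): res(1,4)=14
after path 3 (6→7→9→4→1→5→0→3→2, push 5): res(1,4)=19
after path 4 (6→7→9→2, push 1): res(1,4)=19
after path 5 (6→1→4→3→2, push 12): res(1,4)=7
after path 6 (6→1→4→9→2, push 2): res(1,4)=5
after path 7 (6→7→4→9→2, push 3): res(1,4)=5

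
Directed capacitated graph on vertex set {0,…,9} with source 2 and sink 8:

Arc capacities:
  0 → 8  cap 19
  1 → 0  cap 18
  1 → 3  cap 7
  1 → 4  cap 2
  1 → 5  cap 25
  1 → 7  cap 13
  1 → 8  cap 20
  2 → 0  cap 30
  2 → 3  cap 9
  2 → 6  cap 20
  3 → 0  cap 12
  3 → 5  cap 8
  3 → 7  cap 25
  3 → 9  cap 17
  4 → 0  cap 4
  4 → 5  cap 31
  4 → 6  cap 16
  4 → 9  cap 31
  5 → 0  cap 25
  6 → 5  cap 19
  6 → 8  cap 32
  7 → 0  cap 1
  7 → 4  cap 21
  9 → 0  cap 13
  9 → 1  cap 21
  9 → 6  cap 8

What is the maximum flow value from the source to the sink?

Maximum flow value: 48

augment #1: 2→0→8 bottleneck 19, total now 19
augment #2: 2→6→8 bottleneck 20, total now 39
augment #3: 2→3→9→1→8 bottleneck 9, total now 48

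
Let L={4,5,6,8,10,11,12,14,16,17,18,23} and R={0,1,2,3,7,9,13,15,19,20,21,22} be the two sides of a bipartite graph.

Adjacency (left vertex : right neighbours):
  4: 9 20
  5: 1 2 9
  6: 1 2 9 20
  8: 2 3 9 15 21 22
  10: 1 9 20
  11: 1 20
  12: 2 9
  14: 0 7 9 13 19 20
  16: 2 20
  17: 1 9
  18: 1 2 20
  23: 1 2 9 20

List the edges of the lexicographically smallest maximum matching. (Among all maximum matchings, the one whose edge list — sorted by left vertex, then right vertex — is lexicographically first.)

|M| = 6 (so the lex-smallest maximum matching has 6 edges)
process left vertices in ascending order; for each, take the smallest-labelled available neighbour that still permits 6 edges overall, or leave it unmatched if none does
lex-smallest matching: {4-9, 5-1, 6-2, 8-3, 10-20, 14-0}

Lex-smallest maximum matching: {(4,9), (5,1), (6,2), (8,3), (10,20), (14,0)}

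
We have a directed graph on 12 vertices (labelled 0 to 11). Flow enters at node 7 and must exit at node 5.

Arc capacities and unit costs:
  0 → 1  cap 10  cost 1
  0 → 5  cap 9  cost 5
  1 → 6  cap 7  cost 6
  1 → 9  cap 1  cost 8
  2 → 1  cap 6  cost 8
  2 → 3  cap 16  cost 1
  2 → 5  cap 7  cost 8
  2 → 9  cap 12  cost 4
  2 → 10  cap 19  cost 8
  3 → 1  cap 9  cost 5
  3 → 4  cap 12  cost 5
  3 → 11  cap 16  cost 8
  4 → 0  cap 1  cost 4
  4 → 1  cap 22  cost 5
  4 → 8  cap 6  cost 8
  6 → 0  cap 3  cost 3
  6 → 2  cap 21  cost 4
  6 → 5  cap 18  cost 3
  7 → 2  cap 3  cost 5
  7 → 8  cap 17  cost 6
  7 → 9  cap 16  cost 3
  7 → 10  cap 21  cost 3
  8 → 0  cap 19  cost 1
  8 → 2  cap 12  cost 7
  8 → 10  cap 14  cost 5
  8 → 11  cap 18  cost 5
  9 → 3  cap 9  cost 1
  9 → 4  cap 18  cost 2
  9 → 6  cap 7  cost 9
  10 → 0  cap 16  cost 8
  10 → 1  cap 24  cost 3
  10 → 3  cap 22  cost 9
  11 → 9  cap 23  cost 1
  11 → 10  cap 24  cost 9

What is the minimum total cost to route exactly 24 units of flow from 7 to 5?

shortest-cost path #1: 7→8→0→5 push 9 @ unit cost 12 (adds 108)
shortest-cost path #2: 7→2→5 push 3 @ unit cost 13 (adds 39)
shortest-cost path #3: 7→9→6→5 push 7 @ unit cost 15 (adds 105)
shortest-cost path #4: 7→10→1→6→5 push 5 @ unit cost 15 (adds 75)
total cost = 327

Minimum cost for 24 units: 327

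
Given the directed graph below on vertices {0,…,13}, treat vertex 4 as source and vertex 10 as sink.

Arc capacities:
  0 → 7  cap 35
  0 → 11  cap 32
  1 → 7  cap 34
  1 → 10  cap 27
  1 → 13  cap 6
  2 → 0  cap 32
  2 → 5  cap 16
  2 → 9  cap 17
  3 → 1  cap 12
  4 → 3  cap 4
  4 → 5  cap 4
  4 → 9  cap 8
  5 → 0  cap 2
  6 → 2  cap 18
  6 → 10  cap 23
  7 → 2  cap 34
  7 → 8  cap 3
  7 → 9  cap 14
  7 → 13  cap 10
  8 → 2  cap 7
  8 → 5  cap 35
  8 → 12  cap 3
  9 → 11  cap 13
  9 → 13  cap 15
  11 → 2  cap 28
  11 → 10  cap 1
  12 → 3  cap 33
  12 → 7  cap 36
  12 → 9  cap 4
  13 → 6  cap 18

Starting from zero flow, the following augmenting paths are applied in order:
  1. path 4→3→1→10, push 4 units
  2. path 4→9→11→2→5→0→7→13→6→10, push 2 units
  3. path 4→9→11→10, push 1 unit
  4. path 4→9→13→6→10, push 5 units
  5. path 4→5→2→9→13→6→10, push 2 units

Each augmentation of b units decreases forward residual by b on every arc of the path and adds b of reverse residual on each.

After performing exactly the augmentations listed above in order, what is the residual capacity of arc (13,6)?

after path 1 (4→3→1→10, push 4): res(13,6)=18
after path 2 (4→9→11→2→5→0→7→13→6→10, push 2): res(13,6)=16
after path 3 (4→9→11→10, push 1): res(13,6)=16
after path 4 (4→9→13→6→10, push 5): res(13,6)=11
after path 5 (4→5→2→9→13→6→10, push 2): res(13,6)=9

Residual capacity of (13,6): 9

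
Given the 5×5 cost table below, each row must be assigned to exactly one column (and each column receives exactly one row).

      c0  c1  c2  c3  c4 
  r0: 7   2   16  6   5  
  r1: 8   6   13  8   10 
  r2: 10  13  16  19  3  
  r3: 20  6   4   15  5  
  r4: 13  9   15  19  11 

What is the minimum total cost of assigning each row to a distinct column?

Minimum assignment cost: 30

one of 2 optimal assignments: row0→col1 (cost 2), row1→col3 (cost 8), row2→col4 (cost 3), row3→col2 (cost 4), row4→col0 (cost 13)
total = 2 + 8 + 3 + 4 + 13 = 30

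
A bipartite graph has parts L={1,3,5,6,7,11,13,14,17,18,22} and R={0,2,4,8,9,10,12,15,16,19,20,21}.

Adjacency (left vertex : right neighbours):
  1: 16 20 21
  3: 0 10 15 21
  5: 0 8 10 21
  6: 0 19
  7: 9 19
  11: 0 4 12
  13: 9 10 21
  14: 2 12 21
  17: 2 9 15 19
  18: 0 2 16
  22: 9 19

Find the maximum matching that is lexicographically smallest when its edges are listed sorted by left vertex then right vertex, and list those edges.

|M| = 11 (so the lex-smallest maximum matching has 11 edges)
process left vertices in ascending order; for each, take the smallest-labelled available neighbour that still permits 11 edges overall, or leave it unmatched if none does
lex-smallest matching: {1-16, 3-10, 5-8, 6-0, 7-9, 11-4, 13-21, 14-12, 17-15, 18-2, 22-19}

Lex-smallest maximum matching: {(1,16), (3,10), (5,8), (6,0), (7,9), (11,4), (13,21), (14,12), (17,15), (18,2), (22,19)}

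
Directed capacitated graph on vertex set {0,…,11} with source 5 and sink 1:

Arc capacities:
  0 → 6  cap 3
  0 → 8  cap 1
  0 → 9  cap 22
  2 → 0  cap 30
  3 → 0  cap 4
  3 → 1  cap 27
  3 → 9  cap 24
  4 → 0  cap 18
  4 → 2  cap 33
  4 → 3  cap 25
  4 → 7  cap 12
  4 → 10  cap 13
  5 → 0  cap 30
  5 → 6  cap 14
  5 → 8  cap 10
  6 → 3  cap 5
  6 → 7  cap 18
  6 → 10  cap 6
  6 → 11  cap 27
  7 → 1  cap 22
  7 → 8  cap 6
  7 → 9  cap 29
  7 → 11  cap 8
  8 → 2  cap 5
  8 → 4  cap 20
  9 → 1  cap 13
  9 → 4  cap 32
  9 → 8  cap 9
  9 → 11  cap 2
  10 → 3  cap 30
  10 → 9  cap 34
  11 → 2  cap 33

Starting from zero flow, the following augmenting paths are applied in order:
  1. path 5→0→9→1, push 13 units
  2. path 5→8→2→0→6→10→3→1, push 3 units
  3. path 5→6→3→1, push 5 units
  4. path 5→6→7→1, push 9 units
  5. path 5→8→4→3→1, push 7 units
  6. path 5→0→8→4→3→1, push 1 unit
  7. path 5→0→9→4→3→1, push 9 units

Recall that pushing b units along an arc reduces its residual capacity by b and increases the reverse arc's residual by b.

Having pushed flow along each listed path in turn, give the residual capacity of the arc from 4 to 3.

after path 1 (5→0→9→1, push 13): res(4,3)=25
after path 2 (5→8→2→0→6→10→3→1, push 3): res(4,3)=25
after path 3 (5→6→3→1, push 5): res(4,3)=25
after path 4 (5→6→7→1, push 9): res(4,3)=25
after path 5 (5→8→4→3→1, push 7): res(4,3)=18
after path 6 (5→0→8→4→3→1, push 1): res(4,3)=17
after path 7 (5→0→9→4→3→1, push 9): res(4,3)=8

Residual capacity of (4,3): 8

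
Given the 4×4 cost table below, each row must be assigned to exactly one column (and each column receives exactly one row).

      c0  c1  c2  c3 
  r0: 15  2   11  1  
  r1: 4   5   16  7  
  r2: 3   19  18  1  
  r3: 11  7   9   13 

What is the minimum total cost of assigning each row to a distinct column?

Minimum assignment cost: 16

optimal assignment: row0→col1 (cost 2), row1→col0 (cost 4), row2→col3 (cost 1), row3→col2 (cost 9)
total = 2 + 4 + 1 + 9 = 16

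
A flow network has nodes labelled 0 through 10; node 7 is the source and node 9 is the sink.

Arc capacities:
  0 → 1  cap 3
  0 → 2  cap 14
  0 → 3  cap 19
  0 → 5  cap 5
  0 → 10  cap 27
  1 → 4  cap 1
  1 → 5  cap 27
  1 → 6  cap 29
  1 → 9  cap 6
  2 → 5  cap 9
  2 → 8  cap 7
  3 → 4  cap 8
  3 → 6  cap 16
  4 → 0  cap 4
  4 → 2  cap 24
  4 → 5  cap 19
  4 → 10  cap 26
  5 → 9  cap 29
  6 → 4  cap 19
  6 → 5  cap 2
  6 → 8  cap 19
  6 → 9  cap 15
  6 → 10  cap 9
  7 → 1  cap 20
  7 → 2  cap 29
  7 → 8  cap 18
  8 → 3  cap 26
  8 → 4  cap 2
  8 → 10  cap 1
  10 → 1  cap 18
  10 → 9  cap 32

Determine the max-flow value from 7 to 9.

augment #1: 7→1→9 bottleneck 6, total now 6
augment #2: 7→1→5→9 bottleneck 14, total now 20
augment #3: 7→2→5→9 bottleneck 9, total now 29
augment #4: 7→8→10→9 bottleneck 1, total now 30
augment #5: 7→8→3→6→9 bottleneck 15, total now 45
augment #6: 7→8→4→5→9 bottleneck 2, total now 47
augment #7: 7→2→8→3→4→5→9 bottleneck 4, total now 51
augment #8: 7→2→8→3→4→10→9 bottleneck 3, total now 54

Maximum flow value: 54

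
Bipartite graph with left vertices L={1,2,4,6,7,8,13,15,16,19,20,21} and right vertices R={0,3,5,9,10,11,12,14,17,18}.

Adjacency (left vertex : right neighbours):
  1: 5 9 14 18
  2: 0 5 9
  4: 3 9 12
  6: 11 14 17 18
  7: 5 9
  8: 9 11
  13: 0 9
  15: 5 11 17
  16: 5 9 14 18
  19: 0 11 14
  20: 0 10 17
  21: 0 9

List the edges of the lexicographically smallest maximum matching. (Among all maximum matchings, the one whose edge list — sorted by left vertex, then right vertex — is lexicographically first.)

|M| = 9 (so the lex-smallest maximum matching has 9 edges)
process left vertices in ascending order; for each, take the smallest-labelled available neighbour that still permits 9 edges overall, or leave it unmatched if none does
lex-smallest matching: {1-5, 2-0, 4-3, 6-11, 7-9, 15-17, 16-18, 19-14, 20-10}

Lex-smallest maximum matching: {(1,5), (2,0), (4,3), (6,11), (7,9), (15,17), (16,18), (19,14), (20,10)}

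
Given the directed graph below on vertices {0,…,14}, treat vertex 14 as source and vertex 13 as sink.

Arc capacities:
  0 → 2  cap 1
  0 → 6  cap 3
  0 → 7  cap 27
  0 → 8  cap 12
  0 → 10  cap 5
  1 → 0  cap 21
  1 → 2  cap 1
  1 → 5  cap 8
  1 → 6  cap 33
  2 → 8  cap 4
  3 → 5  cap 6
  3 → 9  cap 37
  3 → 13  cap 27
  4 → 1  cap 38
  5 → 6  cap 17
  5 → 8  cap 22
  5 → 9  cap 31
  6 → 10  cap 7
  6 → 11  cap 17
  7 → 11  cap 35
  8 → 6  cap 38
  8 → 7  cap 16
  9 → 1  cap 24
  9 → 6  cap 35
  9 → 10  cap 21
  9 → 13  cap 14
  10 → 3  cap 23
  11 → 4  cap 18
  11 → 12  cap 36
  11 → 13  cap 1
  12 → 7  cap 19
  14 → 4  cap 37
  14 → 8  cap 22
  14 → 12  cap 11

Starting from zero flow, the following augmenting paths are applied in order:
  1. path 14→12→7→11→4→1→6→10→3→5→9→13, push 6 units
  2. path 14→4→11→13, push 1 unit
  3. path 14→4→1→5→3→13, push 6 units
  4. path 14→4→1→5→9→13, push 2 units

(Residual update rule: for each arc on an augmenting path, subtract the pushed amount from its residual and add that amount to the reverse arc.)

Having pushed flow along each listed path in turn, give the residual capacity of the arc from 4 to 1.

Residual capacity of (4,1): 24

after path 1 (14→12→7→11→4→1→6→10→3→5→9→13, push 6): res(4,1)=32
after path 2 (14→4→11→13, push 1): res(4,1)=32
after path 3 (14→4→1→5→3→13, push 6): res(4,1)=26
after path 4 (14→4→1→5→9→13, push 2): res(4,1)=24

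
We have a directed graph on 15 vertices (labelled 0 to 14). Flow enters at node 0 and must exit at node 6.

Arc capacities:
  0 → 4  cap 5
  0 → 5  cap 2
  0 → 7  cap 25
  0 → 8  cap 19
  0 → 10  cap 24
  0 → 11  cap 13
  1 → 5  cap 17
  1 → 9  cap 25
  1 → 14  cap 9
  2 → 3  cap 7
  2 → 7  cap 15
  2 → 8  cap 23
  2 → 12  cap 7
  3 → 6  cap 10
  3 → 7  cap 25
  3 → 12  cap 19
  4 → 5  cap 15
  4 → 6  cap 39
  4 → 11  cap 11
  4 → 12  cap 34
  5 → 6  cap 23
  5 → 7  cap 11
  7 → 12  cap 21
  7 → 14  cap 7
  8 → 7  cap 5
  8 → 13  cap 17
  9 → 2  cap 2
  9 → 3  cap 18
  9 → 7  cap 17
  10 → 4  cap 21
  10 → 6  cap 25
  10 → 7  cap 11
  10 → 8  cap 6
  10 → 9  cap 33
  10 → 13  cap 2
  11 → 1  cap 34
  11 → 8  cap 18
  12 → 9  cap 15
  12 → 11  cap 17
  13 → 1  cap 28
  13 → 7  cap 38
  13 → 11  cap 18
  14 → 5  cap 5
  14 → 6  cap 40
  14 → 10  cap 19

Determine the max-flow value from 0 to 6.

Maximum flow value: 74

augment #1: 0→4→6 bottleneck 5, total now 5
augment #2: 0→5→6 bottleneck 2, total now 7
augment #3: 0→10→6 bottleneck 24, total now 31
augment #4: 0→7→14→6 bottleneck 7, total now 38
augment #5: 0→11→1→5→6 bottleneck 13, total now 51
augment #6: 0→7→12→9→3→6 bottleneck 10, total now 61
augment #7: 0→8→13→1→5→6 bottleneck 4, total now 65
augment #8: 0→8→13→1→14→6 bottleneck 9, total now 74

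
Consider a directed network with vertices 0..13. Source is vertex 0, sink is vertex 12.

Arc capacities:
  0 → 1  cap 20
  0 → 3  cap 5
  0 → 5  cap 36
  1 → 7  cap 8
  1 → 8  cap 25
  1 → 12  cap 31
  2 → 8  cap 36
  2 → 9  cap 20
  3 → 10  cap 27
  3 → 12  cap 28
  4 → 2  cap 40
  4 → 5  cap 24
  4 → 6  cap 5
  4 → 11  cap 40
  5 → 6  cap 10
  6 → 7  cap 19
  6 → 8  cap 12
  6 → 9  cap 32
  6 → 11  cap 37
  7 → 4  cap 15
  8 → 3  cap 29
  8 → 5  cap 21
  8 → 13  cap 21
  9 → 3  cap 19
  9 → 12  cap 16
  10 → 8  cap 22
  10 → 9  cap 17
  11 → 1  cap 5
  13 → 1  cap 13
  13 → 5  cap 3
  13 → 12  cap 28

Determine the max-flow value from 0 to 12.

Maximum flow value: 35

augment #1: 0→1→12 bottleneck 20, total now 20
augment #2: 0→3→12 bottleneck 5, total now 25
augment #3: 0→5→6→9→12 bottleneck 10, total now 35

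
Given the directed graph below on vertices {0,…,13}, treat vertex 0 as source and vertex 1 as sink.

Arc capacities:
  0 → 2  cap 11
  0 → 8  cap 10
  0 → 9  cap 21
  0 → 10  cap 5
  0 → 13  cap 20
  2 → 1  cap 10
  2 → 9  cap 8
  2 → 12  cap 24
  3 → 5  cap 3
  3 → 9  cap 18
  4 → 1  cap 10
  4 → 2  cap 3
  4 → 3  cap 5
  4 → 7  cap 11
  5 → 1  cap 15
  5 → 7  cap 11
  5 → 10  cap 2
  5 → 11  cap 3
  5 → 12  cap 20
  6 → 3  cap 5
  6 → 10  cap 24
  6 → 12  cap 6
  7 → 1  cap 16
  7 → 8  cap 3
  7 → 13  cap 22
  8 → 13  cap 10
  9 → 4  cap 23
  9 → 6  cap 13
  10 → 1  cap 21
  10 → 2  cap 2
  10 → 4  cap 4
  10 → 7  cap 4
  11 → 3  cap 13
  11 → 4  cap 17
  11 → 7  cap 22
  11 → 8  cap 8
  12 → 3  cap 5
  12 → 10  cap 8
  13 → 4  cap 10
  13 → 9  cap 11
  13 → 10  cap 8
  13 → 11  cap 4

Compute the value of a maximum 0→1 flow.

Maximum flow value: 60

augment #1: 0→2→1 bottleneck 10, total now 10
augment #2: 0→10→1 bottleneck 5, total now 15
augment #3: 0→9→4→1 bottleneck 10, total now 25
augment #4: 0→13→10→1 bottleneck 8, total now 33
augment #5: 0→2→12→10→1 bottleneck 1, total now 34
augment #6: 0→9→4→7→1 bottleneck 11, total now 45
augment #7: 0→13→11→7→1 bottleneck 4, total now 49
augment #8: 0→13→4→3→5→1 bottleneck 3, total now 52
augment #9: 0→13→9→6→10→1 bottleneck 5, total now 57
augment #10: 0→8→13→9→6→10→1 bottleneck 2, total now 59
augment #11: 0→8→13→9→6→10→7→1 bottleneck 1, total now 60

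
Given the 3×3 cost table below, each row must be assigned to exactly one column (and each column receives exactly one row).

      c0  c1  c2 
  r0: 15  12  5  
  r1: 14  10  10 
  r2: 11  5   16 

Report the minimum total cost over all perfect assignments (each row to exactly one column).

Minimum assignment cost: 24

optimal assignment: row0→col2 (cost 5), row1→col0 (cost 14), row2→col1 (cost 5)
total = 5 + 14 + 5 = 24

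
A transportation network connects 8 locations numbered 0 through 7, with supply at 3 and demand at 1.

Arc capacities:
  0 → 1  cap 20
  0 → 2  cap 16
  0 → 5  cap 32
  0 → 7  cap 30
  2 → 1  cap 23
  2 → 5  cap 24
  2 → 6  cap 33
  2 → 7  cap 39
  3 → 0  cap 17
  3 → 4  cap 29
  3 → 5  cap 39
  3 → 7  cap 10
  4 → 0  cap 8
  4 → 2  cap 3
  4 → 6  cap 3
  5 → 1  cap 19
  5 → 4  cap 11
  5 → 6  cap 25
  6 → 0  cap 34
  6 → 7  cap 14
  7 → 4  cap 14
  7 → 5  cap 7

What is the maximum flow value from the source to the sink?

augment #1: 3→0→1 bottleneck 17, total now 17
augment #2: 3→5→1 bottleneck 19, total now 36
augment #3: 3→4→0→1 bottleneck 3, total now 39
augment #4: 3→4→2→1 bottleneck 3, total now 42
augment #5: 3→4→0→2→1 bottleneck 5, total now 47
augment #6: 3→4→6→0→2→1 bottleneck 3, total now 50
augment #7: 3→5→6→0→2→1 bottleneck 8, total now 58

Maximum flow value: 58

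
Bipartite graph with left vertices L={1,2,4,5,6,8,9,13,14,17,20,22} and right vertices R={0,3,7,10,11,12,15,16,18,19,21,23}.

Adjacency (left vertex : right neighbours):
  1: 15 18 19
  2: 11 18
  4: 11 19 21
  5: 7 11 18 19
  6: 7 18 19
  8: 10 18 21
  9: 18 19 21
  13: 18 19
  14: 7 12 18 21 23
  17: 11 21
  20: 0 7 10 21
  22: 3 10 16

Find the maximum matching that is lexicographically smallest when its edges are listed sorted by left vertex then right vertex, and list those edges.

Lex-smallest maximum matching: {(1,15), (2,11), (4,19), (5,7), (6,18), (8,10), (9,21), (14,12), (20,0), (22,3)}

|M| = 10 (so the lex-smallest maximum matching has 10 edges)
process left vertices in ascending order; for each, take the smallest-labelled available neighbour that still permits 10 edges overall, or leave it unmatched if none does
lex-smallest matching: {1-15, 2-11, 4-19, 5-7, 6-18, 8-10, 9-21, 14-12, 20-0, 22-3}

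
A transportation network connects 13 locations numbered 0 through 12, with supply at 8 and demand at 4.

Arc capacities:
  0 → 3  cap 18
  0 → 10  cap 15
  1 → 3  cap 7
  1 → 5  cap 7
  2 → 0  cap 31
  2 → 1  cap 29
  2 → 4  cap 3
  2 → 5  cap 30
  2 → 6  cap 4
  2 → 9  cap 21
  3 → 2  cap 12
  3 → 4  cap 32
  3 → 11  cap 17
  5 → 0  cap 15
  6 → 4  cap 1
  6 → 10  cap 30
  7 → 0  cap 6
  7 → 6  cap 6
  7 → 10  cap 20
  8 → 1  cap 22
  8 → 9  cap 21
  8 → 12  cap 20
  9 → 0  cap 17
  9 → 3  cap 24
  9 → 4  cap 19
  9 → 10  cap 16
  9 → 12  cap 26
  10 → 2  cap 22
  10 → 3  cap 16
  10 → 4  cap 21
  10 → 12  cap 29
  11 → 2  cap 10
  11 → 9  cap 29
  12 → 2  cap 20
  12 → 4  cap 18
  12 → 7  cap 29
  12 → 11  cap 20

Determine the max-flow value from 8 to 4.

augment #1: 8→9→4 bottleneck 19, total now 19
augment #2: 8→12→4 bottleneck 18, total now 37
augment #3: 8→1→3→4 bottleneck 7, total now 44
augment #4: 8→9→3→4 bottleneck 2, total now 46
augment #5: 8→12→2→4 bottleneck 2, total now 48
augment #6: 8→1→5→0→3→4 bottleneck 7, total now 55

Maximum flow value: 55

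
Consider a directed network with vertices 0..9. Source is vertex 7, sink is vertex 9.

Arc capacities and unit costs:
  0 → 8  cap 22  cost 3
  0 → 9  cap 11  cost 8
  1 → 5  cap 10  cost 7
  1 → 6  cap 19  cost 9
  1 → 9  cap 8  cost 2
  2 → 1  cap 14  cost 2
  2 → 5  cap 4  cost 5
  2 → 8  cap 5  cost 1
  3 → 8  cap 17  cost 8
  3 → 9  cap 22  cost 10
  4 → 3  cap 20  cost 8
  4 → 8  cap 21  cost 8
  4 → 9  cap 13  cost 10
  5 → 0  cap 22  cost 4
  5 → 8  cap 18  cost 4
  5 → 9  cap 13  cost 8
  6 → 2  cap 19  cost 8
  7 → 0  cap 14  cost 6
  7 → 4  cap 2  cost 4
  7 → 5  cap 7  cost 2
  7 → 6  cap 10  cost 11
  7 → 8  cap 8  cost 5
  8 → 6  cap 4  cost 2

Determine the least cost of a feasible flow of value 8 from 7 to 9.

Minimum cost for 8 units: 84

shortest-cost path #1: 7→5→9 push 7 @ unit cost 10 (adds 70)
shortest-cost path #2: 7→0→9 push 1 @ unit cost 14 (adds 14)
total cost = 84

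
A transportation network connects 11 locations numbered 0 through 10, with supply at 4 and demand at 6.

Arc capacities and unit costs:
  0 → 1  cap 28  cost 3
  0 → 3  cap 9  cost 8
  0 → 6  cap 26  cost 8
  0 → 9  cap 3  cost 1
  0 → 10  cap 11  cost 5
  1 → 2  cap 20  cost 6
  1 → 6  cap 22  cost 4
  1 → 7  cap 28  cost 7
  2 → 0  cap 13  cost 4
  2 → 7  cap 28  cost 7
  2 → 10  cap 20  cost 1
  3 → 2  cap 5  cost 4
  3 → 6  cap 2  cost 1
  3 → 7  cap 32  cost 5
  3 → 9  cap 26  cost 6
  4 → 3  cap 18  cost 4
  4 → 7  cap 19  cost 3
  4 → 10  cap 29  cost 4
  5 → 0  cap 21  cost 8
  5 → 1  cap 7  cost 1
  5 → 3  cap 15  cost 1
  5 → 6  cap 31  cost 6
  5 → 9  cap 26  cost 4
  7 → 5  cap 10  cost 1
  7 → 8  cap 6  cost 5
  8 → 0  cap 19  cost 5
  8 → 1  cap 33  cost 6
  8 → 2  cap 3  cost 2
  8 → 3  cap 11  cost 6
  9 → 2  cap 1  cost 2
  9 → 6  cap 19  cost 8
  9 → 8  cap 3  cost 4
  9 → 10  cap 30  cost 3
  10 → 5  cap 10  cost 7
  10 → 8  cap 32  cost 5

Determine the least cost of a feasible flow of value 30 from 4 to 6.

shortest-cost path #1: 4→3→6 push 2 @ unit cost 5 (adds 10)
shortest-cost path #2: 4→7→5→1→6 push 7 @ unit cost 9 (adds 63)
shortest-cost path #3: 4→7→5→6 push 3 @ unit cost 10 (adds 30)
shortest-cost path #4: 4→10→5→6 push 10 @ unit cost 17 (adds 170)
shortest-cost path #5: 4→7→8→1→6 push 6 @ unit cost 18 (adds 108)
shortest-cost path #6: 4→3→9→6 push 2 @ unit cost 18 (adds 36)
total cost = 417

Minimum cost for 30 units: 417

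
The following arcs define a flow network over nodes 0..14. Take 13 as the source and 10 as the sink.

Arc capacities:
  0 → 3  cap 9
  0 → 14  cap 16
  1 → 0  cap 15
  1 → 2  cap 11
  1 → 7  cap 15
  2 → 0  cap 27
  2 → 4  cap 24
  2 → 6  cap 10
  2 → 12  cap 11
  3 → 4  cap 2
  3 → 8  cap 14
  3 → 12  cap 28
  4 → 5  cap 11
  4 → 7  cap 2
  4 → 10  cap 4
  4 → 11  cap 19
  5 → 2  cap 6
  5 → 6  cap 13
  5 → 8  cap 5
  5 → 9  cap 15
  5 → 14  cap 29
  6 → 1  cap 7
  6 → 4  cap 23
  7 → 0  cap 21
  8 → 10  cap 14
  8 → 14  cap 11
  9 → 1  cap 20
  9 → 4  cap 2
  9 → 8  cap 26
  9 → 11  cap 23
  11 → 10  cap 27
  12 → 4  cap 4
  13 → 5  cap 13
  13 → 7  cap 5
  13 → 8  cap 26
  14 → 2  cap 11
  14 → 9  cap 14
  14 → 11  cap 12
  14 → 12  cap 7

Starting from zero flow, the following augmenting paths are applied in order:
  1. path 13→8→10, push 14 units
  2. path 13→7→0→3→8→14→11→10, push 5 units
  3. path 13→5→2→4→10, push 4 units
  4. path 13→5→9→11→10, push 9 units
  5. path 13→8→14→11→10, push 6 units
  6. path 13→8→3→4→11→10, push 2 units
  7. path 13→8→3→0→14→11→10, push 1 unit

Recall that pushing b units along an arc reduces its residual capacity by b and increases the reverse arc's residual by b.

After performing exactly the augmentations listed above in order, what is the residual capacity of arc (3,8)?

Residual capacity of (3,8): 12

after path 1 (13→8→10, push 14): res(3,8)=14
after path 2 (13→7→0→3→8→14→11→10, push 5): res(3,8)=9
after path 3 (13→5→2→4→10, push 4): res(3,8)=9
after path 4 (13→5→9→11→10, push 9): res(3,8)=9
after path 5 (13→8→14→11→10, push 6): res(3,8)=9
after path 6 (13→8→3→4→11→10, push 2): res(3,8)=11
after path 7 (13→8→3→0→14→11→10, push 1): res(3,8)=12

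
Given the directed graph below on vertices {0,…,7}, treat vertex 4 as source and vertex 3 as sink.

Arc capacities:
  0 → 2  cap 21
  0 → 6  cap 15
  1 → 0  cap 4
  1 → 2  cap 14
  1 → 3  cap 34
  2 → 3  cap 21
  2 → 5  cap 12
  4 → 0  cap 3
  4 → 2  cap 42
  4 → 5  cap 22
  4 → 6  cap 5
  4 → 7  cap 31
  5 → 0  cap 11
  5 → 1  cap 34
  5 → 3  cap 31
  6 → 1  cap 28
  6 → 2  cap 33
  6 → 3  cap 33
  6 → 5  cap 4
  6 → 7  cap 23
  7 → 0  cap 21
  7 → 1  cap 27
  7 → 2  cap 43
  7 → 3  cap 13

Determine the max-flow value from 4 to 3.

augment #1: 4→2→3 bottleneck 21, total now 21
augment #2: 4→5→3 bottleneck 22, total now 43
augment #3: 4→6→3 bottleneck 5, total now 48
augment #4: 4→7→3 bottleneck 13, total now 61
augment #5: 4→0→6→3 bottleneck 3, total now 64
augment #6: 4→2→5→3 bottleneck 9, total now 73
augment #7: 4→7→1→3 bottleneck 18, total now 91
augment #8: 4→2→5→1→3 bottleneck 3, total now 94

Maximum flow value: 94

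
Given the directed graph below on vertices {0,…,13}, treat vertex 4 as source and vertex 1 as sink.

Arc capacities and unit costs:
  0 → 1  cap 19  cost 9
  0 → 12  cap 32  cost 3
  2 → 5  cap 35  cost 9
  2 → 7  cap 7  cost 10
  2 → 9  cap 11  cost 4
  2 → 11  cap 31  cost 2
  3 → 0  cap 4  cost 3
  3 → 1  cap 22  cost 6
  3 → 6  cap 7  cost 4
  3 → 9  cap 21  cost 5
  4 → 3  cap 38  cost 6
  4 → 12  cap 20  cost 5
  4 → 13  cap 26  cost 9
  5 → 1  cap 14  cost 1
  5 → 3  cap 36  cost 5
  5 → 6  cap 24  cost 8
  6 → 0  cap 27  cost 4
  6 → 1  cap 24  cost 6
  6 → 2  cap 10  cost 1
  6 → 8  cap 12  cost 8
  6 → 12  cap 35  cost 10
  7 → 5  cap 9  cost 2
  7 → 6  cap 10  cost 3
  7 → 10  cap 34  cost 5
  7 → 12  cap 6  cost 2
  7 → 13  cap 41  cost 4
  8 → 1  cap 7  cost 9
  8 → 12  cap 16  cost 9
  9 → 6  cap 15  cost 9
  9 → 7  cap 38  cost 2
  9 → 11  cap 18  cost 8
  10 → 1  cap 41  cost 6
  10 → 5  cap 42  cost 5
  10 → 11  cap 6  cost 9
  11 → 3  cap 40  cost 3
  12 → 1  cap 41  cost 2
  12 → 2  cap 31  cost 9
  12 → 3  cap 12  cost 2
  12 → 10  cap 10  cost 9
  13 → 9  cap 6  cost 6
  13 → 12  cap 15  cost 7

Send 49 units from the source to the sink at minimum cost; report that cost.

shortest-cost path #1: 4→12→1 push 20 @ unit cost 7 (adds 140)
shortest-cost path #2: 4→3→1 push 22 @ unit cost 12 (adds 264)
shortest-cost path #3: 4→3→0→12→1 push 4 @ unit cost 14 (adds 56)
shortest-cost path #4: 4→3→6→1 push 3 @ unit cost 16 (adds 48)
total cost = 508

Minimum cost for 49 units: 508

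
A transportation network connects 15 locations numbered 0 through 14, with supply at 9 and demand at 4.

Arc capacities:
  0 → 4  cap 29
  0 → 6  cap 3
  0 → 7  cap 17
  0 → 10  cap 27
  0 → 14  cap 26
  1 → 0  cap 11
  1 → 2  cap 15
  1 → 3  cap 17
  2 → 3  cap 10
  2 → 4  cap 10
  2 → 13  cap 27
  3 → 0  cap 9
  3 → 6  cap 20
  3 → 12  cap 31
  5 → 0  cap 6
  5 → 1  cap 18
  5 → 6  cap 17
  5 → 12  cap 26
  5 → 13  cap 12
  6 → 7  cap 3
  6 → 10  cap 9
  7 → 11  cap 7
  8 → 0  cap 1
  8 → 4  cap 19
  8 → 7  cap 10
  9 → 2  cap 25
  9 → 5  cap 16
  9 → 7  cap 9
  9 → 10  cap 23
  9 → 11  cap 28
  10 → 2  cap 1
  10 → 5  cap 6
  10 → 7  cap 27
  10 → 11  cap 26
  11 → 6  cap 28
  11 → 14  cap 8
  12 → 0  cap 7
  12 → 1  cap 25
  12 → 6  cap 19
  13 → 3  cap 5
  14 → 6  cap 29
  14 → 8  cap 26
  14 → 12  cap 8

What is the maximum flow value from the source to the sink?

augment #1: 9→2→4 bottleneck 10, total now 10
augment #2: 9→5→0→4 bottleneck 6, total now 16
augment #3: 9→2→3→0→4 bottleneck 9, total now 25
augment #4: 9→5→1→0→4 bottleneck 10, total now 35
augment #5: 9→11→14→8→4 bottleneck 8, total now 43
augment #6: 9→2→3→12→0→4 bottleneck 1, total now 44
augment #7: 9→10→5→1→0→4 bottleneck 1, total now 45
augment #8: 9→10→5→12→0→4 bottleneck 2, total now 47
augment #9: 9→10→5→12→0→14→8→4 bottleneck 3, total now 50
augment #10: 9→2→13→3→12→0→14→8→4 bottleneck 1, total now 51

Maximum flow value: 51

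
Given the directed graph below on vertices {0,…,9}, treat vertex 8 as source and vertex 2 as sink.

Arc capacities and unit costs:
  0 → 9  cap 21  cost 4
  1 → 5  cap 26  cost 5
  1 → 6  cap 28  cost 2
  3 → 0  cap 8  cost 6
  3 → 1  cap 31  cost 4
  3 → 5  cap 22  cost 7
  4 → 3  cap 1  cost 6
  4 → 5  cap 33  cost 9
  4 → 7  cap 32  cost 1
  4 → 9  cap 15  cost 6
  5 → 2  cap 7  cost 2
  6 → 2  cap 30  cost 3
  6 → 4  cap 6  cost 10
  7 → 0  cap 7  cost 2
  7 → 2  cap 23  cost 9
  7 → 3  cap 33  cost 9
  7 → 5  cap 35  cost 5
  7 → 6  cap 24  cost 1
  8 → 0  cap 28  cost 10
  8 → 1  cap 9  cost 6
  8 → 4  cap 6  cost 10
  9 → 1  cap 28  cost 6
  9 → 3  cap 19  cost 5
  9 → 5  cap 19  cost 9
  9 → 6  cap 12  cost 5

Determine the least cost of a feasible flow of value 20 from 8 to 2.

Minimum cost for 20 units: 299

shortest-cost path #1: 8→1→6→2 push 9 @ unit cost 11 (adds 99)
shortest-cost path #2: 8→4→7→6→2 push 6 @ unit cost 15 (adds 90)
shortest-cost path #3: 8→0→9→6→2 push 5 @ unit cost 22 (adds 110)
total cost = 299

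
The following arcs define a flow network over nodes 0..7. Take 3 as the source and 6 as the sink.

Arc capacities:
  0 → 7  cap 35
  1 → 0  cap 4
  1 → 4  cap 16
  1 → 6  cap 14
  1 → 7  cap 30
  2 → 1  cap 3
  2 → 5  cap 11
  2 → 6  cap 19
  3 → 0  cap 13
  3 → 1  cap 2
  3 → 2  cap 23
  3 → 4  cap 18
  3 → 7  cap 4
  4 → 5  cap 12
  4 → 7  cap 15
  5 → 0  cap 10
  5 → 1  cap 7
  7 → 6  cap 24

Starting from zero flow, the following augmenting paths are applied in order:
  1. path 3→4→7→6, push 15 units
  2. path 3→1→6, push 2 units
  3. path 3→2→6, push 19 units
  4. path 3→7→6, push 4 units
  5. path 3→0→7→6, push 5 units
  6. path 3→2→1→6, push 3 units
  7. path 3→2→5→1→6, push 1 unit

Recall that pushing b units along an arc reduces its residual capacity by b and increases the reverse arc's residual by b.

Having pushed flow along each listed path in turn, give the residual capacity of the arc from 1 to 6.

Residual capacity of (1,6): 8

after path 1 (3→4→7→6, push 15): res(1,6)=14
after path 2 (3→1→6, push 2): res(1,6)=12
after path 3 (3→2→6, push 19): res(1,6)=12
after path 4 (3→7→6, push 4): res(1,6)=12
after path 5 (3→0→7→6, push 5): res(1,6)=12
after path 6 (3→2→1→6, push 3): res(1,6)=9
after path 7 (3→2→5→1→6, push 1): res(1,6)=8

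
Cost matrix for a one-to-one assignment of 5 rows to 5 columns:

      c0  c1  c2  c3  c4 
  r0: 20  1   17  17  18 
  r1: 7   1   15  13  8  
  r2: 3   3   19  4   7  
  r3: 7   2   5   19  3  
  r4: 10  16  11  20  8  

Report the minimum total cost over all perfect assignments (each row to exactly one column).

Minimum assignment cost: 25

optimal assignment: row0→col1 (cost 1), row1→col0 (cost 7), row2→col3 (cost 4), row3→col2 (cost 5), row4→col4 (cost 8)
total = 1 + 7 + 4 + 5 + 8 = 25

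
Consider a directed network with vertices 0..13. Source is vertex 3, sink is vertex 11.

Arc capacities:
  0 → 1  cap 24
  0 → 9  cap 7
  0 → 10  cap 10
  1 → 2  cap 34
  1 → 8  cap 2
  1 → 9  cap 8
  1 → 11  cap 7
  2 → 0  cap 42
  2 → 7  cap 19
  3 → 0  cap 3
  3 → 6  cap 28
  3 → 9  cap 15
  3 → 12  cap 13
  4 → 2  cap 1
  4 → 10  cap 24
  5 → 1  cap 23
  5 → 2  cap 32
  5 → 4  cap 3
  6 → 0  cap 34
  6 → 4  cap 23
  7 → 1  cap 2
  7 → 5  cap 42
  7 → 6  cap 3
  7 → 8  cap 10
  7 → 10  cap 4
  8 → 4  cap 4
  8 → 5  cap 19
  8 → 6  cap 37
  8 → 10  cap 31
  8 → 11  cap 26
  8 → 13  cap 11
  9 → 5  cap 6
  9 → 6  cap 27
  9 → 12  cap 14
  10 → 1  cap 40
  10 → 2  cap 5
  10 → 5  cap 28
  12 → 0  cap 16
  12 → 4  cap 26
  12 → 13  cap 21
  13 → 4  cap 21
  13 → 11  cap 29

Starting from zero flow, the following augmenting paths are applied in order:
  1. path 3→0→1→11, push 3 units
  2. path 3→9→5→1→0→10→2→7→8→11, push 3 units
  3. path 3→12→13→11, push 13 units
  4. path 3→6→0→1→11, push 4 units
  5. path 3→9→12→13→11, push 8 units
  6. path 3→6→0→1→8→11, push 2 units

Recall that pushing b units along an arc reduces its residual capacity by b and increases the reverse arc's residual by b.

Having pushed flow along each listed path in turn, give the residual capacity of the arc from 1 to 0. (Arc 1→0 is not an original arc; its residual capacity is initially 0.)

Residual capacity of (1,0): 6

after path 1 (3→0→1→11, push 3): res(1,0)=3
after path 2 (3→9→5→1→0→10→2→7→8→11, push 3): res(1,0)=0
after path 3 (3→12→13→11, push 13): res(1,0)=0
after path 4 (3→6→0→1→11, push 4): res(1,0)=4
after path 5 (3→9→12→13→11, push 8): res(1,0)=4
after path 6 (3→6→0→1→8→11, push 2): res(1,0)=6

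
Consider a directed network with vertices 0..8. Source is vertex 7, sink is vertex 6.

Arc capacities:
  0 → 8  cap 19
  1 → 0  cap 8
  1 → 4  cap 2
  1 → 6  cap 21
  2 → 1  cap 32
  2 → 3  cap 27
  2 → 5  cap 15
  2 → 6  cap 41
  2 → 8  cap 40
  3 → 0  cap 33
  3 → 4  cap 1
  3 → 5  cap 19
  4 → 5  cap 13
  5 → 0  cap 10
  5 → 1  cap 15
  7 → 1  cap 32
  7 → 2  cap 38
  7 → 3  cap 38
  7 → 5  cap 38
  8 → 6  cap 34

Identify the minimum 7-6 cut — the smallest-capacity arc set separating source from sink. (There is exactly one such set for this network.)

Min-cut arcs: {(0,8), (1,6), (7,2)} (total capacity 78)

augment #1: 7→1→6 push 21
augment #2: 7→2→6 push 38
augment #3: 7→1→0→8→6 push 8
augment #4: 7→3→0→8→6 push 11
max flow = 78; residual-reachable set from 7 gives S-side
cut edges (S→T): {(0,8), (1,6), (7,2)} total cap 78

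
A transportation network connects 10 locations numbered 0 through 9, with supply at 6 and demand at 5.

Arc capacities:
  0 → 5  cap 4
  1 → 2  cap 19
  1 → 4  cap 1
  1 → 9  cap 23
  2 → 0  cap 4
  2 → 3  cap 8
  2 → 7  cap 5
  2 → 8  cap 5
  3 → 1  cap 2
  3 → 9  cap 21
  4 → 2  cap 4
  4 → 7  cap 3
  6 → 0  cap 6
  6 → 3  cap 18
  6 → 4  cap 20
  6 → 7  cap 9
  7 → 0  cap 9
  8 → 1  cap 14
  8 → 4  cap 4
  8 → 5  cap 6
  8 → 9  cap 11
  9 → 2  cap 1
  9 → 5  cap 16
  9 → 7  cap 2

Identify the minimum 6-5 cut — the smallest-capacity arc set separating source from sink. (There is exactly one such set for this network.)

Min-cut arcs: {(0,5), (2,8), (9,5)} (total capacity 25)

augment #1: 6→0→5 push 4
augment #2: 6→3→9→5 push 16
augment #3: 6→4→2→8→5 push 4
augment #4: 6→3→1→2→8→5 push 1
max flow = 25; residual-reachable set from 6 gives S-side
cut edges (S→T): {(0,5), (2,8), (9,5)} total cap 25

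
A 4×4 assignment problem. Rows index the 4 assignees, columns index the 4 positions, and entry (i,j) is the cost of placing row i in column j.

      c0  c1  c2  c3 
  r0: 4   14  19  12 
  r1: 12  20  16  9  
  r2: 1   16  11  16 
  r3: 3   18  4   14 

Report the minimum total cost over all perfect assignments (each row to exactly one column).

optimal assignment: row0→col1 (cost 14), row1→col3 (cost 9), row2→col0 (cost 1), row3→col2 (cost 4)
total = 14 + 9 + 1 + 4 = 28

Minimum assignment cost: 28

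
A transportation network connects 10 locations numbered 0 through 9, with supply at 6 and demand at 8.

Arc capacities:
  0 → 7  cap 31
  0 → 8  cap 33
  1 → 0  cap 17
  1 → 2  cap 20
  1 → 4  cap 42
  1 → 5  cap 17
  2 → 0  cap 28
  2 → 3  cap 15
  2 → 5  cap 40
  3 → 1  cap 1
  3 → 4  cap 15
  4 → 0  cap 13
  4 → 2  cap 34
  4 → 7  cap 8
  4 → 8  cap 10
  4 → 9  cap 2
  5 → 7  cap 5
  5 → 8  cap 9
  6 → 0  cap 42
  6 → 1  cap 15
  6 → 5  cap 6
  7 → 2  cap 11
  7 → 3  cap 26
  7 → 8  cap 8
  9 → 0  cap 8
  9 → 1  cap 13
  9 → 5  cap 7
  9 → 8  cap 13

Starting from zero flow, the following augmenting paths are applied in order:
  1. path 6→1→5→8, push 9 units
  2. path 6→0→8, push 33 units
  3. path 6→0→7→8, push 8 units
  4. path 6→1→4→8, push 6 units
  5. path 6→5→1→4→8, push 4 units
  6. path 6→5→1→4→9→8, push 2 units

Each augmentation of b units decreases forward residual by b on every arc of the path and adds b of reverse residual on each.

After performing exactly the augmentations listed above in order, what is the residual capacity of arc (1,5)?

Residual capacity of (1,5): 14

after path 1 (6→1→5→8, push 9): res(1,5)=8
after path 2 (6→0→8, push 33): res(1,5)=8
after path 3 (6→0→7→8, push 8): res(1,5)=8
after path 4 (6→1→4→8, push 6): res(1,5)=8
after path 5 (6→5→1→4→8, push 4): res(1,5)=12
after path 6 (6→5→1→4→9→8, push 2): res(1,5)=14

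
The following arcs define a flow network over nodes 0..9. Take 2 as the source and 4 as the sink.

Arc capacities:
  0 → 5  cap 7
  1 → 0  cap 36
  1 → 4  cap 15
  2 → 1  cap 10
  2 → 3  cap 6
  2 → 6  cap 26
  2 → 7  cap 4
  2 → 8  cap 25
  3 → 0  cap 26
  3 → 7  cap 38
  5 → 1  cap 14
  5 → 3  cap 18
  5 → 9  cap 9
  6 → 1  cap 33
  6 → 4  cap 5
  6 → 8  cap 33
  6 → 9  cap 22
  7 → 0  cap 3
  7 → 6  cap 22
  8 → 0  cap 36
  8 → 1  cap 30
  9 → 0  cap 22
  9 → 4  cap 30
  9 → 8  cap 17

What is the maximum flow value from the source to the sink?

Maximum flow value: 49

augment #1: 2→1→4 bottleneck 10, total now 10
augment #2: 2→6→4 bottleneck 5, total now 15
augment #3: 2→6→1→4 bottleneck 5, total now 20
augment #4: 2→6→9→4 bottleneck 16, total now 36
augment #5: 2→7→6→9→4 bottleneck 4, total now 40
augment #6: 2→3→0→5→9→4 bottleneck 6, total now 46
augment #7: 2→8→0→5→9→4 bottleneck 1, total now 47
augment #8: 2→8→1→6→9→4 bottleneck 2, total now 49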